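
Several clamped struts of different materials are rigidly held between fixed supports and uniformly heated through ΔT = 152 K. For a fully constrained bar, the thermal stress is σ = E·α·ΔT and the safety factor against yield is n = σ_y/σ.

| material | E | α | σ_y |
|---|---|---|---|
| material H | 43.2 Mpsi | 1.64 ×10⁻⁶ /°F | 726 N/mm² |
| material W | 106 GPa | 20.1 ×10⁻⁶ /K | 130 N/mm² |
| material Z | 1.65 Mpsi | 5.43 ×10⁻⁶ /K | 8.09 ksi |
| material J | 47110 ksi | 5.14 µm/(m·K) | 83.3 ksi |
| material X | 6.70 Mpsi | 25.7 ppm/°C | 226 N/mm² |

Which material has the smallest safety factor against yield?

Per material, after unit conversion:
  material H: E = 297.9, α = 2.95, σ_y = 726.0 → σ = 134 MPa, n = 5.43
  material W: E = 106.0, α = 20.1, σ_y = 130.0 → σ = 324 MPa, n = 0.401
  material Z: E = 11.38, α = 5.43, σ_y = 55.78 → σ = 9.39 MPa, n = 5.94
  material J: E = 324.8, α = 5.14, σ_y = 574.3 → σ = 254 MPa, n = 2.26
  material X: E = 46.19, α = 25.7, σ_y = 226.0 → σ = 180 MPa, n = 1.25
Smallest n: material W with n = 0.401.

material W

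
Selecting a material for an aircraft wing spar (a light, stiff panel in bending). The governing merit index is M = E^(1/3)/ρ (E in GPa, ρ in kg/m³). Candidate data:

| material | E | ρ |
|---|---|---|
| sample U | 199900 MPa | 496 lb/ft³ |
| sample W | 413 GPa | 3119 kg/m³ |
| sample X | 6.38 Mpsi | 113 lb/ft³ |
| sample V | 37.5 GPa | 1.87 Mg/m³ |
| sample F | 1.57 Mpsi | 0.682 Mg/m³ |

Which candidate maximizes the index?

sample F

Convert each candidate to consistent units, then evaluate M:
  sample U: E = 199.9 GPa, ρ = 7945 kg/m³
  sample W: E = 413.0 GPa, ρ = 3119 kg/m³
  sample X: E = 43.99 GPa, ρ = 1810 kg/m³
  sample V: E = 37.50 GPa, ρ = 1870 kg/m³
  sample F: E = 10.82 GPa, ρ = 682.0 kg/m³
  sample F: M = 3.24×10⁻³
  sample W: M = 2.39×10⁻³
  sample X: M = 1.95×10⁻³
  sample V: M = 1.79×10⁻³
  sample U: M = 0.736×10⁻³
Sample F has the largest M.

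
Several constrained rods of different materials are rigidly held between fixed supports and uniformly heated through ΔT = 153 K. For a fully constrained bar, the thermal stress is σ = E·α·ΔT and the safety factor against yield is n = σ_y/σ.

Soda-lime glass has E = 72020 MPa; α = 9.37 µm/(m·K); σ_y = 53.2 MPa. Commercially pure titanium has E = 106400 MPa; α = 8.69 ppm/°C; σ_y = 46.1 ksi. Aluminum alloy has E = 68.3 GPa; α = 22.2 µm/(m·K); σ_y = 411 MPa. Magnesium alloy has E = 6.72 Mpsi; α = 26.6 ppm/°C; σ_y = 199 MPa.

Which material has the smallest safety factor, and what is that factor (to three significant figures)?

Per material, after unit conversion:
  soda-lime glass: E = 72.02, α = 9.37, σ_y = 53.20 → σ = 103 MPa, n = 0.515
  commercially pure titanium: E = 106.4, α = 8.69, σ_y = 317.8 → σ = 141 MPa, n = 2.25
  aluminum alloy: E = 68.30, α = 22.2, σ_y = 411.0 → σ = 232 MPa, n = 1.77
  magnesium alloy: E = 46.33, α = 26.6, σ_y = 199.0 → σ = 189 MPa, n = 1.06
The minimum is soda-lime glass at n = 0.515.

soda-lime glass, n = 0.515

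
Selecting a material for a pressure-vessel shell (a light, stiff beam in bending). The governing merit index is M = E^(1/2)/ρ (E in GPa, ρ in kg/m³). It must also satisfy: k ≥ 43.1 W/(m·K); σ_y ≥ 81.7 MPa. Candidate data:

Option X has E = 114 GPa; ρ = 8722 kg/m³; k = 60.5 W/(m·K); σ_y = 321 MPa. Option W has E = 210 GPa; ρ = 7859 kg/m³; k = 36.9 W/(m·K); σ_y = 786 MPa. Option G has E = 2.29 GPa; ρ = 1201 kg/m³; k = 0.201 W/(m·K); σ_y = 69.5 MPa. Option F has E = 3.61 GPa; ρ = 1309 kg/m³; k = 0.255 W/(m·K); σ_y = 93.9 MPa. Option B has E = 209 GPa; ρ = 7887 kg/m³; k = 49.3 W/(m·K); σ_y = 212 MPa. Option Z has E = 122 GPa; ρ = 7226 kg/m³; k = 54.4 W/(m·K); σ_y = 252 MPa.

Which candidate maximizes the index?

Screen on constraints: k ≥ 43.1 W/(m·K); σ_y ≥ 81.7 MPa. Survivors: option X, option B, option Z.
Per-candidate index values:
  option B: M = 1.83×10⁻³
  option Z: M = 1.53×10⁻³
  option X: M = 1.22×10⁻³
The maximum is for option B.

option B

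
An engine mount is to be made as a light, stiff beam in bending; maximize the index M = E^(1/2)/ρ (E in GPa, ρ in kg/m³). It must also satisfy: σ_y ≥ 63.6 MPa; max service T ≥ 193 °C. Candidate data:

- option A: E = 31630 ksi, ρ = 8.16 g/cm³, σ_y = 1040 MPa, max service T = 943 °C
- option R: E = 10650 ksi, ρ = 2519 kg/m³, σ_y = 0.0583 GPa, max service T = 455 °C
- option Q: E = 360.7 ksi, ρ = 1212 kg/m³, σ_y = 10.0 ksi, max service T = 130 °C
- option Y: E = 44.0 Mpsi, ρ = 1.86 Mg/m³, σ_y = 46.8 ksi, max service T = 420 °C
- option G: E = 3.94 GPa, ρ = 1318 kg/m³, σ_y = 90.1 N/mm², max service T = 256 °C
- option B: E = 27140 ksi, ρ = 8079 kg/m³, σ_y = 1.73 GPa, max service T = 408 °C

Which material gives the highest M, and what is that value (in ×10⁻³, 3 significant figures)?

option Y, M = 9.36×10⁻³

Screen on constraints: σ_y ≥ 63.6 MPa; max service T ≥ 193 °C. Survivors: option A, option Y, option G, option B.
Convert each candidate to consistent units, then evaluate M:
  option A: E = 218.1 GPa, ρ = 8160 kg/m³
  option Y: E = 303.4 GPa, ρ = 1860 kg/m³
  option G: E = 3.940 GPa, ρ = 1318 kg/m³
  option B: E = 187.1 GPa, ρ = 8079 kg/m³
  option Y: M = 9.36×10⁻³
  option A: M = 1.81×10⁻³
  option B: M = 1.69×10⁻³
  option G: M = 1.51×10⁻³
Option Y has the largest M.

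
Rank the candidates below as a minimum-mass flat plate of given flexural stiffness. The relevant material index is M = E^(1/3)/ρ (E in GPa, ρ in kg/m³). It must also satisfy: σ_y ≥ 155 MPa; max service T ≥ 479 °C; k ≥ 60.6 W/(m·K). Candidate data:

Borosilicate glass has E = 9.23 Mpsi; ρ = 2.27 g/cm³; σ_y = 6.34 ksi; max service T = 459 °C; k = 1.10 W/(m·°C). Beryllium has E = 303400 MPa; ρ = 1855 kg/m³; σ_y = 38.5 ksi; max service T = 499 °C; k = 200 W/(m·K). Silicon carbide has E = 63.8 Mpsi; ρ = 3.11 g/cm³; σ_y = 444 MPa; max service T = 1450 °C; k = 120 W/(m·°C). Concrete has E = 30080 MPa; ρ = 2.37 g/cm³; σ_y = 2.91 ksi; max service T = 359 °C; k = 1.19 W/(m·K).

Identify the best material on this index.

Screen on constraints: σ_y ≥ 155 MPa; max service T ≥ 479 °C; k ≥ 60.6 W/(m·K). Survivors: beryllium, silicon carbide.
Normalizing units and computing the index:
  beryllium: E = 303.4 GPa, ρ = 1855 kg/m³
  silicon carbide: E = 439.9 GPa, ρ = 3110 kg/m³
  beryllium: M = 3.62×10⁻³
  silicon carbide: M = 2.45×10⁻³
The maximum is for beryllium.

beryllium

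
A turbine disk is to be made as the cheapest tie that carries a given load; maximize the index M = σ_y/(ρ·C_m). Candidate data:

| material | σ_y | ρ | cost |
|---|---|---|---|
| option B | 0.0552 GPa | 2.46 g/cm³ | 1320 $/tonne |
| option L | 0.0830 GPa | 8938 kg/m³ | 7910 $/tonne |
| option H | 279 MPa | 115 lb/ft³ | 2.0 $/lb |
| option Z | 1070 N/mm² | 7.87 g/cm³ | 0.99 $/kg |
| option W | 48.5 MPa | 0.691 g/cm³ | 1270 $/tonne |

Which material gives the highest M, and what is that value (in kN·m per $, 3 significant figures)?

option Z, M = 137 kN·m per $

Putting every candidate on a common basis:
  option B: σ_y = 55.20 MPa, ρ = 2460 kg/m³, cost = 1.320 $/kg
  option L: σ_y = 83.00 MPa, ρ = 8938 kg/m³, cost = 7.910 $/kg
  option H: σ_y = 279.0 MPa, ρ = 1842 kg/m³, cost = 4.409 $/kg
  option Z: σ_y = 1070 MPa, ρ = 7870 kg/m³, cost = 0.9900 $/kg
  option W: σ_y = 48.50 MPa, ρ = 691.0 kg/m³, cost = 1.270 $/kg
  option Z: M = 137 kN·m per $
  option W: M = 55.3 kN·m per $
  option H: M = 34.4 kN·m per $
  option B: M = 17.0 kN·m per $
  option L: M = 1.17 kN·m per $
Highest index: option Z.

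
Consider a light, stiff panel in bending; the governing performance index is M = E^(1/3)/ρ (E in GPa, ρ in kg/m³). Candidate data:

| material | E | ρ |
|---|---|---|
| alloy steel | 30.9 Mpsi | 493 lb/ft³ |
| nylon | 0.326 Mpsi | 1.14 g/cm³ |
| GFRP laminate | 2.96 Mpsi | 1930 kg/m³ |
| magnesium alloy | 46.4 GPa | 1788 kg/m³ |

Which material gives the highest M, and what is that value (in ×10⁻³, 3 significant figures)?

After converting to SI:
  alloy steel: E = 213.0 GPa, ρ = 7897 kg/m³
  nylon: E = 2.248 GPa, ρ = 1140 kg/m³
  GFRP laminate: E = 20.41 GPa, ρ = 1930 kg/m³
  magnesium alloy: E = 46.40 GPa, ρ = 1788 kg/m³
  magnesium alloy: M = 2.01×10⁻³
  GFRP laminate: M = 1.42×10⁻³
  nylon: M = 1.15×10⁻³
  alloy steel: M = 0.756×10⁻³
Magnesium alloy has the largest M.

magnesium alloy, M = 2.01×10⁻³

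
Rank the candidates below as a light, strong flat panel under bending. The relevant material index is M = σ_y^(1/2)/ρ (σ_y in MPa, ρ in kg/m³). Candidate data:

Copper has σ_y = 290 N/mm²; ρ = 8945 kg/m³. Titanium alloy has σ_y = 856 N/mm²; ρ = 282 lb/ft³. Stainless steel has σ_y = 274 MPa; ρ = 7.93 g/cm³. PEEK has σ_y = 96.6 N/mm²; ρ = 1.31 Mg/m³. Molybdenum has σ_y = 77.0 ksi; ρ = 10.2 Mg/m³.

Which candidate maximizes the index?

Normalizing units and computing the index:
  copper: σ_y = 290.0 MPa, ρ = 8945 kg/m³
  titanium alloy: σ_y = 856.0 MPa, ρ = 4517 kg/m³
  stainless steel: σ_y = 274.0 MPa, ρ = 7930 kg/m³
  PEEK: σ_y = 96.60 MPa, ρ = 1310 kg/m³
  molybdenum: σ_y = 530.9 MPa, ρ = 10200 kg/m³
  PEEK: M = 7.50×10⁻³
  titanium alloy: M = 6.48×10⁻³
  molybdenum: M = 2.26×10⁻³
  stainless steel: M = 2.09×10⁻³
  copper: M = 1.90×10⁻³
The maximum is for PEEK.

PEEK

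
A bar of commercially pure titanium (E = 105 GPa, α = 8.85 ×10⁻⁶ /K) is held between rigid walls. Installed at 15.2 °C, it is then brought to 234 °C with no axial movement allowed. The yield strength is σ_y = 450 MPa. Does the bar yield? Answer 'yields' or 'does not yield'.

ΔT = 218.8 K. Constrained thermal stress σ = E·α·ΔT = 105.0×10³ MPa × 8.85×10⁻⁶ × 218.8 = 203 MPa (compressive).
Compare to σ_y = 450 MPa: σ < σ_y, so it does not yield.

does not yield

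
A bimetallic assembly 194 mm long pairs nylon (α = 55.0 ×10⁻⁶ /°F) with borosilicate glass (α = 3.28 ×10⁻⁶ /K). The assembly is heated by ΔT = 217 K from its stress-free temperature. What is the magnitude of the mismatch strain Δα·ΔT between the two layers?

0.0208

nylon: α = 55.0×10⁻⁶/°F × 9/5 = 99.0×10⁻⁶/K.
Δα = |99.0 − 3.28|×10⁻⁶/K = 95.7×10⁻⁶/K.
Mismatch strain = Δα·ΔT = 95.7×10⁻⁶ × 217.0 = 0.0208.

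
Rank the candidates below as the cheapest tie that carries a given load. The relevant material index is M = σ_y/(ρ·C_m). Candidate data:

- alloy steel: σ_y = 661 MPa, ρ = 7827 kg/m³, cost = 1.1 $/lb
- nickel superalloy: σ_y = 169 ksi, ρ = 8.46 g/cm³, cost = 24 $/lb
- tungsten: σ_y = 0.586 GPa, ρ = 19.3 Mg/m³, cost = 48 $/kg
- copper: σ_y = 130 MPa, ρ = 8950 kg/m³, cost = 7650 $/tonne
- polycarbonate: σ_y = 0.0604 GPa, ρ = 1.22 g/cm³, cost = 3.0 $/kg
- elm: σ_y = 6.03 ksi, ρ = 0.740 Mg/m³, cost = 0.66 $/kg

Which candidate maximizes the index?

elm

Putting every candidate on a common basis:
  alloy steel: σ_y = 661.0 MPa, ρ = 7827 kg/m³, cost = 2.425 $/kg
  nickel superalloy: σ_y = 1165 MPa, ρ = 8460 kg/m³, cost = 52.91 $/kg
  tungsten: σ_y = 586.0 MPa, ρ = 19300 kg/m³, cost = 48.00 $/kg
  copper: σ_y = 130.0 MPa, ρ = 8950 kg/m³, cost = 7.650 $/kg
  polycarbonate: σ_y = 60.40 MPa, ρ = 1220 kg/m³, cost = 3.000 $/kg
  elm: σ_y = 41.58 MPa, ρ = 740.0 kg/m³, cost = 0.6600 $/kg
  elm: M = 85.1 kN·m per $
  alloy steel: M = 34.8 kN·m per $
  polycarbonate: M = 16.5 kN·m per $
  nickel superalloy: M = 2.60 kN·m per $
  copper: M = 1.90 kN·m per $
  tungsten: M = 0.633 kN·m per $
Elm has the largest M.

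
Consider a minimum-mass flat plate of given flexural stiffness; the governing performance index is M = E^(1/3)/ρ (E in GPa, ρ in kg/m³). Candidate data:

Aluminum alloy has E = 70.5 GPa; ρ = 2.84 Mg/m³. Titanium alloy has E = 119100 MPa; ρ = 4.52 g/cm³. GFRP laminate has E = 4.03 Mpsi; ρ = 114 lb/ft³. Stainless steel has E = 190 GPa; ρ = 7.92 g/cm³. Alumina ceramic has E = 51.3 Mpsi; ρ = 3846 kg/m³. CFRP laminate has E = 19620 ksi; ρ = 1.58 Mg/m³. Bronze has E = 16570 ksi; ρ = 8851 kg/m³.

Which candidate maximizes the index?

CFRP laminate

Convert each candidate to consistent units, then evaluate M:
  aluminum alloy: E = 70.50 GPa, ρ = 2840 kg/m³
  titanium alloy: E = 119.1 GPa, ρ = 4520 kg/m³
  GFRP laminate: E = 27.79 GPa, ρ = 1826 kg/m³
  stainless steel: E = 190.0 GPa, ρ = 7920 kg/m³
  alumina ceramic: E = 353.7 GPa, ρ = 3846 kg/m³
  CFRP laminate: E = 135.3 GPa, ρ = 1580 kg/m³
  bronze: E = 114.2 GPa, ρ = 8851 kg/m³
  CFRP laminate: M = 3.25×10⁻³
  alumina ceramic: M = 1.84×10⁻³
  GFRP laminate: M = 1.66×10⁻³
  aluminum alloy: M = 1.45×10⁻³
  titanium alloy: M = 1.09×10⁻³
  stainless steel: M = 0.726×10⁻³
  bronze: M = 0.548×10⁻³
Highest index: CFRP laminate.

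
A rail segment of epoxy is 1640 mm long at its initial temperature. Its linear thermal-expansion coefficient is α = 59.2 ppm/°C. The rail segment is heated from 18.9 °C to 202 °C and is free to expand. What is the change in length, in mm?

ΔT = 202 − 18.9 = 183.1 K.
ΔL = α·L₀·ΔT = 59.2×10⁻⁶ × 1640 mm × 183.1 K = 17.8 mm.

17.8 mm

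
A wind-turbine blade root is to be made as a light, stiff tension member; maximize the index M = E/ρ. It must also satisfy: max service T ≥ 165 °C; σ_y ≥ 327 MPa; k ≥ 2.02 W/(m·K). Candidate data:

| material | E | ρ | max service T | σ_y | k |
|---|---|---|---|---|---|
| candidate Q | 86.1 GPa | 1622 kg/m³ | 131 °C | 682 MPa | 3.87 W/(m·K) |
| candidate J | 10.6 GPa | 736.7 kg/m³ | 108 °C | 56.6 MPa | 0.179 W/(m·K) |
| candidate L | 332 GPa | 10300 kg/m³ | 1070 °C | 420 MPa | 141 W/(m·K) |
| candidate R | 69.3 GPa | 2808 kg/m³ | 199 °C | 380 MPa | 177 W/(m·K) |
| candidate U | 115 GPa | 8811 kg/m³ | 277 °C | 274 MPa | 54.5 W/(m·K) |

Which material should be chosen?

Screen on constraints: max service T ≥ 165 °C; σ_y ≥ 327 MPa; k ≥ 2.02 W/(m·K). Survivors: candidate L, candidate R.
Evaluate M for each candidate:
  candidate L: M = 32.2 MN·m/kg
  candidate R: M = 24.7 MN·m/kg
Highest index: candidate L.

candidate L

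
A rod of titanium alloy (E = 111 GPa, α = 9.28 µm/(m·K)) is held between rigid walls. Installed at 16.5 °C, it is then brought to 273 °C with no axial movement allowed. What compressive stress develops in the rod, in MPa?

264 MPa

ΔT = 256.5 K. Constrained thermal stress σ = E·α·ΔT = 111.0×10³ MPa × 9.28×10⁻⁶ × 256.5 = 264 MPa (compressive).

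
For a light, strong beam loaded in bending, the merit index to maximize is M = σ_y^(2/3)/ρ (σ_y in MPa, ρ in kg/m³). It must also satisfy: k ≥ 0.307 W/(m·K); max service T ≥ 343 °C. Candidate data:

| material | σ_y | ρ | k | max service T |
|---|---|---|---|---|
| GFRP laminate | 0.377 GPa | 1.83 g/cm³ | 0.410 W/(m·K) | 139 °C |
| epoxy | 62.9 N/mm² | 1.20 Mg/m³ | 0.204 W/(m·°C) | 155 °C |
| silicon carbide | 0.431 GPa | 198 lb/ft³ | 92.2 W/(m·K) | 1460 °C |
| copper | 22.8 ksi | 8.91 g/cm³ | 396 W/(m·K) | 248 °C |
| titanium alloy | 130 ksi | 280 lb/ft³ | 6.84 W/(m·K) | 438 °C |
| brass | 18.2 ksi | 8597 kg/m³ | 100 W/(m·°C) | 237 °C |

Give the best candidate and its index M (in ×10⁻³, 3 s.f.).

Screen on constraints: k ≥ 0.307 W/(m·K); max service T ≥ 343 °C. Survivors: silicon carbide, titanium alloy.
Convert each candidate to consistent units, then evaluate M:
  silicon carbide: σ_y = 431.0 MPa, ρ = 3172 kg/m³
  titanium alloy: σ_y = 896.3 MPa, ρ = 4485 kg/m³
  titanium alloy: M = 20.7×10⁻³
  silicon carbide: M = 18.0×10⁻³
The maximum is for titanium alloy.

titanium alloy, M = 20.7×10⁻³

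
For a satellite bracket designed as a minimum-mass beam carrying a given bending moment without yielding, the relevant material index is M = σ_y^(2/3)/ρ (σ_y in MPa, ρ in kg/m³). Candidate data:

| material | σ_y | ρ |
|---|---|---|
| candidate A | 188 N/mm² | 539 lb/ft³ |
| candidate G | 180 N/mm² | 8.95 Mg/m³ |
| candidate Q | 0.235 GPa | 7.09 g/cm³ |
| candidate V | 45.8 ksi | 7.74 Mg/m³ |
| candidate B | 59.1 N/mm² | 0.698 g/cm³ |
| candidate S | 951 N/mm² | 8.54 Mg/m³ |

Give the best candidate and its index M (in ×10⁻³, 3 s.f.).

Convert each candidate to consistent units, then evaluate M:
  candidate A: σ_y = 188.0 MPa, ρ = 8634 kg/m³
  candidate G: σ_y = 180.0 MPa, ρ = 8950 kg/m³
  candidate Q: σ_y = 235.0 MPa, ρ = 7090 kg/m³
  candidate V: σ_y = 315.8 MPa, ρ = 7740 kg/m³
  candidate B: σ_y = 59.10 MPa, ρ = 698.0 kg/m³
  candidate S: σ_y = 951.0 MPa, ρ = 8540 kg/m³
  candidate B: M = 21.7×10⁻³
  candidate S: M = 11.3×10⁻³
  candidate V: M = 5.99×10⁻³
  candidate Q: M = 5.37×10⁻³
  candidate A: M = 3.80×10⁻³
  candidate G: M = 3.56×10⁻³
Candidate B has the largest M.

candidate B, M = 21.7×10⁻³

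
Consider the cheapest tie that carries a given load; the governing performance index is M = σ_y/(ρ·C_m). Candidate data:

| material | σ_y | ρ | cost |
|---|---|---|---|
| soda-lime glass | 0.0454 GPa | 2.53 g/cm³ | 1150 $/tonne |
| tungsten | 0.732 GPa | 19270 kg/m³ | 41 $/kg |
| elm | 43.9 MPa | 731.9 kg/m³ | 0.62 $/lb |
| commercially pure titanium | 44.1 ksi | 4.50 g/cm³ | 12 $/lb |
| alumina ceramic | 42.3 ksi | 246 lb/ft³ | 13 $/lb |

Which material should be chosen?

elm

In SI units:
  soda-lime glass: σ_y = 45.40 MPa, ρ = 2530 kg/m³, cost = 1.150 $/kg
  tungsten: σ_y = 732.0 MPa, ρ = 19270 kg/m³, cost = 41.00 $/kg
  elm: σ_y = 43.90 MPa, ρ = 731.9 kg/m³, cost = 1.367 $/kg
  commercially pure titanium: σ_y = 304.1 MPa, ρ = 4500 kg/m³, cost = 26.46 $/kg
  alumina ceramic: σ_y = 291.6 MPa, ρ = 3941 kg/m³, cost = 28.66 $/kg
  elm: M = 43.9 kN·m per $
  soda-lime glass: M = 15.6 kN·m per $
  alumina ceramic: M = 2.58 kN·m per $
  commercially pure titanium: M = 2.55 kN·m per $
  tungsten: M = 0.927 kN·m per $
Elm has the largest M.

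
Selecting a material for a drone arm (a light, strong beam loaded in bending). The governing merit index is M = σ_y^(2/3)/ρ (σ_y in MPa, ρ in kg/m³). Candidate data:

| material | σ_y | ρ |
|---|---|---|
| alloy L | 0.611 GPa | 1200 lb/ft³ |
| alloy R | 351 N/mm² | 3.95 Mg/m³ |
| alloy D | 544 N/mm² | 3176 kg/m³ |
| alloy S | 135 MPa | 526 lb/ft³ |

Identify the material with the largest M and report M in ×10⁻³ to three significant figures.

alloy D, M = 21.0×10⁻³

Normalizing units and computing the index:
  alloy L: σ_y = 611.0 MPa, ρ = 19220 kg/m³
  alloy R: σ_y = 351.0 MPa, ρ = 3950 kg/m³
  alloy D: σ_y = 544.0 MPa, ρ = 3176 kg/m³
  alloy S: σ_y = 135.0 MPa, ρ = 8426 kg/m³
  alloy D: M = 21.0×10⁻³
  alloy R: M = 12.6×10⁻³
  alloy L: M = 3.75×10⁻³
  alloy S: M = 3.12×10⁻³
Highest index: alloy D.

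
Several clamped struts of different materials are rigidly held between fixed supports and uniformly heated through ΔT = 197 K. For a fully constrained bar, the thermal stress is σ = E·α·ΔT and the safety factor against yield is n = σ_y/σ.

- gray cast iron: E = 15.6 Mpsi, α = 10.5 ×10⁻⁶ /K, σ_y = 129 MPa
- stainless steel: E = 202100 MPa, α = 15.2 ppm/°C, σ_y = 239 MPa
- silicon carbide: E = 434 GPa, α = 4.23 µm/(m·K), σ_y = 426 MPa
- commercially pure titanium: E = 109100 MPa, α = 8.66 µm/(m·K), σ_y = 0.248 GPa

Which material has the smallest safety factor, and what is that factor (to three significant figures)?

stainless steel, n = 0.395

In consistent units (E in GPa, α in ×10⁻⁶/K, σ_y in MPa):
  gray cast iron: E = 107.6, α = 10.5, σ_y = 129.0 → σ = 222 MPa, n = 0.580
  stainless steel: E = 202.1, α = 15.2, σ_y = 239.0 → σ = 605 MPa, n = 0.395
  silicon carbide: E = 434.0, α = 4.23, σ_y = 426.0 → σ = 362 MPa, n = 1.18
  commercially pure titanium: E = 109.1, α = 8.66, σ_y = 248.0 → σ = 186 MPa, n = 1.33
Stainless steel has the lowest safety factor, n = 0.395.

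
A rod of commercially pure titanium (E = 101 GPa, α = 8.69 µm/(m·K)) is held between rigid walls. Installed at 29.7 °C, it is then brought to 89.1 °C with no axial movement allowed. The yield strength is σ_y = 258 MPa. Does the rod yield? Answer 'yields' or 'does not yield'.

ΔT = 59.40 K. Constrained thermal stress σ = E·α·ΔT = 101.0×10³ MPa × 8.69×10⁻⁶ × 59.40 = 52.1 MPa (compressive).
Compare to σ_y = 258 MPa: σ < σ_y, so it does not yield.

does not yield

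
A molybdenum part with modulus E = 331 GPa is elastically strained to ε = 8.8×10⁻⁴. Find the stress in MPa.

291 MPa

σ = E·ε = 331000 MPa × 8.8×10⁻⁴ = 291 MPa.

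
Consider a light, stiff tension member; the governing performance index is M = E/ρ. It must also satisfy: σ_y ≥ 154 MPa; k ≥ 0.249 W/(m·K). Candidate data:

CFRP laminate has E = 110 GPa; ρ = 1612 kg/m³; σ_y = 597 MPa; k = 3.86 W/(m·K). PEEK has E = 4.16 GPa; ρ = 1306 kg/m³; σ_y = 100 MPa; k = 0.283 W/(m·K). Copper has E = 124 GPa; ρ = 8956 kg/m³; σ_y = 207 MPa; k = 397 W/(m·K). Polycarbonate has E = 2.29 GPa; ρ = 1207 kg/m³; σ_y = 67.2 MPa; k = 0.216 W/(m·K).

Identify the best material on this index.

CFRP laminate

Screen on constraints: σ_y ≥ 154 MPa; k ≥ 0.249 W/(m·K). Survivors: CFRP laminate, copper.
Per-candidate index values:
  CFRP laminate: M = 68.2 MN·m/kg
  copper: M = 13.8 MN·m/kg
The maximum is for CFRP laminate.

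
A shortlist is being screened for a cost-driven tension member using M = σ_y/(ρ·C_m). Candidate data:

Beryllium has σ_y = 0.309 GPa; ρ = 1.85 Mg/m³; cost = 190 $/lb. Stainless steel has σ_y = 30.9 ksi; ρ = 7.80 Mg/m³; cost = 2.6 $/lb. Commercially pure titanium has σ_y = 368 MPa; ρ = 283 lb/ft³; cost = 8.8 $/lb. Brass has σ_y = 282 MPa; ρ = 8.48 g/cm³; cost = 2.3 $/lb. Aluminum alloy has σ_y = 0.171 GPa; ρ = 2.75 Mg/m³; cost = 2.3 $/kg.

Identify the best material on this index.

aluminum alloy

Convert each candidate to consistent units, then evaluate M:
  beryllium: σ_y = 309.0 MPa, ρ = 1850 kg/m³, cost = 418.9 $/kg
  stainless steel: σ_y = 213.0 MPa, ρ = 7800 kg/m³, cost = 5.732 $/kg
  commercially pure titanium: σ_y = 368.0 MPa, ρ = 4533 kg/m³, cost = 19.40 $/kg
  brass: σ_y = 282.0 MPa, ρ = 8480 kg/m³, cost = 5.071 $/kg
  aluminum alloy: σ_y = 171.0 MPa, ρ = 2750 kg/m³, cost = 2.300 $/kg
  aluminum alloy: M = 27.0 kN·m per $
  brass: M = 6.56 kN·m per $
  stainless steel: M = 4.77 kN·m per $
  commercially pure titanium: M = 4.18 kN·m per $
  beryllium: M = 0.399 kN·m per $
The maximum is for aluminum alloy.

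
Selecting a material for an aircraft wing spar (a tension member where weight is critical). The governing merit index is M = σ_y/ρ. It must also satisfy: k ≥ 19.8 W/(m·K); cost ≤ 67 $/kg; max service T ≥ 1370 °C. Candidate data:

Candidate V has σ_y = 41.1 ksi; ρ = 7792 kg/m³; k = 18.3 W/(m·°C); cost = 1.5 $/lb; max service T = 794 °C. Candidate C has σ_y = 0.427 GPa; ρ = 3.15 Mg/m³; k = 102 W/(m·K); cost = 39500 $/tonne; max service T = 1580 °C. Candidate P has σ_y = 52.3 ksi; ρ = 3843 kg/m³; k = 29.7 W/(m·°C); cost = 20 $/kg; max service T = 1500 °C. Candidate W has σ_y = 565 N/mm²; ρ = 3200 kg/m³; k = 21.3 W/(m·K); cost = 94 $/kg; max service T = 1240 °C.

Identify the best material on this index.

Screen on constraints: k ≥ 19.8 W/(m·K); cost ≤ 67 $/kg; max service T ≥ 1370 °C. Survivors: candidate C, candidate P.
In SI units:
  candidate C: σ_y = 427.0 MPa, ρ = 3150 kg/m³
  candidate P: σ_y = 360.6 MPa, ρ = 3843 kg/m³
  candidate C: M = 136 kN·m/kg
  candidate P: M = 93.8 kN·m/kg
Candidate C has the largest M.

candidate C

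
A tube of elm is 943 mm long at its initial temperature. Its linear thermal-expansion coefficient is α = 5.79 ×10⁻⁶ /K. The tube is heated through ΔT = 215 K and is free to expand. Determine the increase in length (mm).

ΔL = α·L₀·ΔT = 5.79×10⁻⁶ × 943 mm × 215.0 K = 1.17 mm.

1.17 mm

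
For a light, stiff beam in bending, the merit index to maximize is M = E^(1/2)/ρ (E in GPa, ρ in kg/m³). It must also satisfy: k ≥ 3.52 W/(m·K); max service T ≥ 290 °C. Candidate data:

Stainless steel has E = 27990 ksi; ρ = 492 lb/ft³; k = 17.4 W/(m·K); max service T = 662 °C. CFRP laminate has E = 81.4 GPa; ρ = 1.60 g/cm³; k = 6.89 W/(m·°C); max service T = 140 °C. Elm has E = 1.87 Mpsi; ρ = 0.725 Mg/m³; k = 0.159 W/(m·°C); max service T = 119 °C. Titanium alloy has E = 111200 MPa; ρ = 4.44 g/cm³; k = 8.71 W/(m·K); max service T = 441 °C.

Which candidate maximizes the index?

titanium alloy

Screen on constraints: k ≥ 3.52 W/(m·K); max service T ≥ 290 °C. Survivors: stainless steel, titanium alloy.
After converting to SI:
  stainless steel: E = 193.0 GPa, ρ = 7881 kg/m³
  titanium alloy: E = 111.2 GPa, ρ = 4440 kg/m³
  titanium alloy: M = 2.38×10⁻³
  stainless steel: M = 1.76×10⁻³
Titanium alloy has the largest M.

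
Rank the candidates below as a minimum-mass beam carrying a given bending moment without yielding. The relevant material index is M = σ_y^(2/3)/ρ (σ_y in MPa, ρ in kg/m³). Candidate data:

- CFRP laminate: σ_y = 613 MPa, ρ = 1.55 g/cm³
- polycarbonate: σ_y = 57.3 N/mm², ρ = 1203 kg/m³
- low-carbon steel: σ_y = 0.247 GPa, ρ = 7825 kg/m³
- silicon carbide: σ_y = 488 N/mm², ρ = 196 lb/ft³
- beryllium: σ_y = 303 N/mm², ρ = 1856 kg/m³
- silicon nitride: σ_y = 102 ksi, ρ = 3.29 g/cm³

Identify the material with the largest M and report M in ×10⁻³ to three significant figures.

Normalizing units and computing the index:
  CFRP laminate: σ_y = 613.0 MPa, ρ = 1550 kg/m³
  polycarbonate: σ_y = 57.30 MPa, ρ = 1203 kg/m³
  low-carbon steel: σ_y = 247.0 MPa, ρ = 7825 kg/m³
  silicon carbide: σ_y = 488.0 MPa, ρ = 3140 kg/m³
  beryllium: σ_y = 303.0 MPa, ρ = 1856 kg/m³
  silicon nitride: σ_y = 703.3 MPa, ρ = 3290 kg/m³
  CFRP laminate: M = 46.6×10⁻³
  beryllium: M = 24.3×10⁻³
  silicon nitride: M = 24.0×10⁻³
  silicon carbide: M = 19.7×10⁻³
  polycarbonate: M = 12.4×10⁻³
  low-carbon steel: M = 5.03×10⁻³
CFRP laminate has the largest M.

CFRP laminate, M = 46.6×10⁻³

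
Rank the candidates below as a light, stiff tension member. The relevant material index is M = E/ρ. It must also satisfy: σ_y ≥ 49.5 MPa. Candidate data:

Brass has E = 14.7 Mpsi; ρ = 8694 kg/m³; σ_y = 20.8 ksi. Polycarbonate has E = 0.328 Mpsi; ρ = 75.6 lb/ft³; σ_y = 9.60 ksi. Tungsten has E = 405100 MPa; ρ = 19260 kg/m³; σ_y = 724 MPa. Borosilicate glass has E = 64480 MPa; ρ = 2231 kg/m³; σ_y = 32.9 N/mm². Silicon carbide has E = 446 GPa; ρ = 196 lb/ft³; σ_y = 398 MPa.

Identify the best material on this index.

silicon carbide

Screen on constraints: σ_y ≥ 49.5 MPa. Survivors: brass, polycarbonate, tungsten, silicon carbide.
Normalizing units and computing the index:
  brass: E = 101.4 GPa, ρ = 8694 kg/m³
  polycarbonate: E = 2.261 GPa, ρ = 1211 kg/m³
  tungsten: E = 405.1 GPa, ρ = 19260 kg/m³
  silicon carbide: E = 446.0 GPa, ρ = 3140 kg/m³
  silicon carbide: M = 142 MN·m/kg
  tungsten: M = 21.0 MN·m/kg
  brass: M = 11.7 MN·m/kg
  polycarbonate: M = 1.87 MN·m/kg
Highest index: silicon carbide.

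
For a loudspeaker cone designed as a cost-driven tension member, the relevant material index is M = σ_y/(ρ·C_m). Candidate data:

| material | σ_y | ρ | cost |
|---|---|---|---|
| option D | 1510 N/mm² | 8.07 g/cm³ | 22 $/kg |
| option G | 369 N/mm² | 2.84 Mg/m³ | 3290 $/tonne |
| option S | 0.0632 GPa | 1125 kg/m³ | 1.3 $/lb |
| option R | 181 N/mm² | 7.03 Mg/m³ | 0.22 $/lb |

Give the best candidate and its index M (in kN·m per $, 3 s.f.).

Convert each candidate to consistent units, then evaluate M:
  option D: σ_y = 1510 MPa, ρ = 8070 kg/m³, cost = 22.00 $/kg
  option G: σ_y = 369.0 MPa, ρ = 2840 kg/m³, cost = 3.290 $/kg
  option S: σ_y = 63.20 MPa, ρ = 1125 kg/m³, cost = 2.866 $/kg
  option R: σ_y = 181.0 MPa, ρ = 7030 kg/m³, cost = 0.4850 $/kg
  option R: M = 53.1 kN·m per $
  option G: M = 39.5 kN·m per $
  option S: M = 19.6 kN·m per $
  option D: M = 8.51 kN·m per $
The maximum is for option R.

option R, M = 53.1 kN·m per $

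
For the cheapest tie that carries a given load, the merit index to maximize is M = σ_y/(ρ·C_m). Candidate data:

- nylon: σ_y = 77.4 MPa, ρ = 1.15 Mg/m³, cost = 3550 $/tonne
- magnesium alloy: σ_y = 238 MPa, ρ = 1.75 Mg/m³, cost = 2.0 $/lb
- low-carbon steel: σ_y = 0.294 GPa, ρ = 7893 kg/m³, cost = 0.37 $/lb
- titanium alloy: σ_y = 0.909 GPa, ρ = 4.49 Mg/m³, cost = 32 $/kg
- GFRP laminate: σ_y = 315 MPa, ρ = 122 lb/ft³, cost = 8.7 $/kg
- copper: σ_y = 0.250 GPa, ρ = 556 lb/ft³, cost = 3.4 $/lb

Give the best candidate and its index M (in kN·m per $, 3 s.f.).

Normalizing units and computing the index:
  nylon: σ_y = 77.40 MPa, ρ = 1150 kg/m³, cost = 3.550 $/kg
  magnesium alloy: σ_y = 238.0 MPa, ρ = 1750 kg/m³, cost = 4.409 $/kg
  low-carbon steel: σ_y = 294.0 MPa, ρ = 7893 kg/m³, cost = 0.8157 $/kg
  titanium alloy: σ_y = 909.0 MPa, ρ = 4490 kg/m³, cost = 32.00 $/kg
  GFRP laminate: σ_y = 315.0 MPa, ρ = 1954 kg/m³, cost = 8.700 $/kg
  copper: σ_y = 250.0 MPa, ρ = 8906 kg/m³, cost = 7.496 $/kg
  low-carbon steel: M = 45.7 kN·m per $
  magnesium alloy: M = 30.8 kN·m per $
  nylon: M = 19.0 kN·m per $
  GFRP laminate: M = 18.5 kN·m per $
  titanium alloy: M = 6.33 kN·m per $
  copper: M = 3.74 kN·m per $
The maximum is for low-carbon steel.

low-carbon steel, M = 45.7 kN·m per $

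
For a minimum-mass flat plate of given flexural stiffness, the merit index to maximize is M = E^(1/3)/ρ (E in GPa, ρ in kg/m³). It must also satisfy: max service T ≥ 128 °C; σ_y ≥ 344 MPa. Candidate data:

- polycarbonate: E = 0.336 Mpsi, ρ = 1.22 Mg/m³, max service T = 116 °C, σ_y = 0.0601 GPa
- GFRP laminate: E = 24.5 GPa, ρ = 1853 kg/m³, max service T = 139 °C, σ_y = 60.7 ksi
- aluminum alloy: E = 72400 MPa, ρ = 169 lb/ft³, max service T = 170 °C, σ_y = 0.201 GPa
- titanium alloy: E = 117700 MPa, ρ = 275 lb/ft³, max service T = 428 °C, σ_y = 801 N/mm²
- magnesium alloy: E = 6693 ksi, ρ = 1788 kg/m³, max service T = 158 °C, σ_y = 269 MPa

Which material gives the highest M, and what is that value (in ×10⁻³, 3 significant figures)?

GFRP laminate, M = 1.57×10⁻³

Screen on constraints: max service T ≥ 128 °C; σ_y ≥ 344 MPa. Survivors: GFRP laminate, titanium alloy.
After converting to SI:
  GFRP laminate: E = 24.50 GPa, ρ = 1853 kg/m³
  titanium alloy: E = 117.7 GPa, ρ = 4405 kg/m³
  GFRP laminate: M = 1.57×10⁻³
  titanium alloy: M = 1.11×10⁻³
The maximum is for GFRP laminate.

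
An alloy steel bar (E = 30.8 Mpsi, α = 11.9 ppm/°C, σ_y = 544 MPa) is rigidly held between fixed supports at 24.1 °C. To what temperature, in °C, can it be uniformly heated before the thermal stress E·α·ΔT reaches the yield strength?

239 °C

E = 30.8 Mpsi = 212.4 GPa.
E·α·ΔT = 544.0 MPa ⇒ ΔT = 544.0 / (212.4×10³ × 11.9×10⁻⁶) = 215.3 K.
T = 24.1 + 215.3 = 239.4 °C.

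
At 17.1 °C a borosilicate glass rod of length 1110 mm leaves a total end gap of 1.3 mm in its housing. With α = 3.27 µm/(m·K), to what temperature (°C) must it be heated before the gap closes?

375 °C

α·L₀·ΔT = 1.3 mm ⇒ ΔT = 1.3 / (3.27×10⁻⁶ × 1110.0) = 358.2 K.
T = 17.1 + 358.2 = 375.3 °C.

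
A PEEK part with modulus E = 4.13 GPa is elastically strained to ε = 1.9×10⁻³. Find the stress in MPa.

7.85 MPa

σ = E·ε = 4130 MPa × 1.9×10⁻³ = 7.85 MPa.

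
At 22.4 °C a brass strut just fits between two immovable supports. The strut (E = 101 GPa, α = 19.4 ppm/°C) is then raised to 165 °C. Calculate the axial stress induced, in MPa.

ΔT = 142.6 K. Constrained thermal stress σ = E·α·ΔT = 101.0×10³ MPa × 19.4×10⁻⁶ × 142.6 = 279 MPa (compressive).

279 MPa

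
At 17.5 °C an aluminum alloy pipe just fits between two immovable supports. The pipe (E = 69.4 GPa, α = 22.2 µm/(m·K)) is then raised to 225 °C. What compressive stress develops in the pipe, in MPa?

ΔT = 207.5 K. Constrained thermal stress σ = E·α·ΔT = 69.40×10³ MPa × 22.2×10⁻⁶ × 207.5 = 320 MPa (compressive).

320 MPa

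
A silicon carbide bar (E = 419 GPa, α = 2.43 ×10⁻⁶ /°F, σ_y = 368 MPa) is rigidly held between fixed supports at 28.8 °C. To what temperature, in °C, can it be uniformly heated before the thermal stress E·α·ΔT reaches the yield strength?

α = 2.43×10⁻⁶/°F × 9/5 = 4.37×10⁻⁶/K.
E·α·ΔT = 368.0 MPa ⇒ ΔT = 368.0 / (419.0×10³ × 4.37×10⁻⁶) = 200.8 K.
T = 28.8 + 200.8 = 229.6 °C.

230 °C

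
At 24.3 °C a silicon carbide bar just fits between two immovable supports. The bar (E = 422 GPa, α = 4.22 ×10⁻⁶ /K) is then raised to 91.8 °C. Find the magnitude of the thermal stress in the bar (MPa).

120 MPa

ΔT = 67.50 K. Constrained thermal stress σ = E·α·ΔT = 422.0×10³ MPa × 4.22×10⁻⁶ × 67.50 = 120 MPa (compressive).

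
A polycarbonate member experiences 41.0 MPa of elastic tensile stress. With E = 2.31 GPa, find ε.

0.0177

ε = σ/E = 41.0 / 2310 = 0.0177.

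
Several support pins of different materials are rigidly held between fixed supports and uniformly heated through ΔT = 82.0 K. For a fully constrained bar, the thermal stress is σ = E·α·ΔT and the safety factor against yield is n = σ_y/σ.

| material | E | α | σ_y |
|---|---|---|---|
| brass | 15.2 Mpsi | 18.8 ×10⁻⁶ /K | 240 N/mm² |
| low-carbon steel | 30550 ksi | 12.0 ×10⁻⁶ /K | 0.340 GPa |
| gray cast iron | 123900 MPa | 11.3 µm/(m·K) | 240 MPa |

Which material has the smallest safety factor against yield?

In consistent units (E in GPa, α in ×10⁻⁶/K, σ_y in MPa):
  brass: E = 104.8, α = 18.8, σ_y = 240.0 → σ = 162 MPa, n = 1.49
  low-carbon steel: E = 210.6, α = 12.0, σ_y = 340.0 → σ = 207 MPa, n = 1.64
  gray cast iron: E = 123.9, α = 11.3, σ_y = 240.0 → σ = 115 MPa, n = 2.09
Brass has the lowest safety factor, n = 1.49.

brass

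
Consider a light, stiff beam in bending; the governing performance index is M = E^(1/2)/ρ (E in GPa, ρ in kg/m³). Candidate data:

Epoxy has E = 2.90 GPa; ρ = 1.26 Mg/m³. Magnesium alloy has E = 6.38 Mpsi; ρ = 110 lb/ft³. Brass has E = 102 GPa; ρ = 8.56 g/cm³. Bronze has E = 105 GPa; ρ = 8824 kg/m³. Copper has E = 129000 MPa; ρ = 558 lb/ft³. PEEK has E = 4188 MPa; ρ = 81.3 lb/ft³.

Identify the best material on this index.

magnesium alloy

In SI units:
  epoxy: E = 2.900 GPa, ρ = 1260 kg/m³
  magnesium alloy: E = 43.99 GPa, ρ = 1762 kg/m³
  brass: E = 102.0 GPa, ρ = 8560 kg/m³
  bronze: E = 105.0 GPa, ρ = 8824 kg/m³
  copper: E = 129.0 GPa, ρ = 8938 kg/m³
  PEEK: E = 4.188 GPa, ρ = 1302 kg/m³
  magnesium alloy: M = 3.76×10⁻³
  PEEK: M = 1.57×10⁻³
  epoxy: M = 1.35×10⁻³
  copper: M = 1.27×10⁻³
  brass: M = 1.18×10⁻³
  bronze: M = 1.16×10⁻³
Highest index: magnesium alloy.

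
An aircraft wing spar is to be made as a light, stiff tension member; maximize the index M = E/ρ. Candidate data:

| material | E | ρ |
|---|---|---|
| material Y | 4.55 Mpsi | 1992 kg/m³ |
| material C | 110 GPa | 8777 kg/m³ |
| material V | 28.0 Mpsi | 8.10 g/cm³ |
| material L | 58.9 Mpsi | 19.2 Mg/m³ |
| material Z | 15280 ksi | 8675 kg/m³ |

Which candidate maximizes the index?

material V

Convert each candidate to consistent units, then evaluate M:
  material Y: E = 31.37 GPa, ρ = 1992 kg/m³
  material C: E = 110.0 GPa, ρ = 8777 kg/m³
  material V: E = 193.1 GPa, ρ = 8100 kg/m³
  material L: E = 406.1 GPa, ρ = 19200 kg/m³
  material Z: E = 105.4 GPa, ρ = 8675 kg/m³
  material V: M = 23.8 MN·m/kg
  material L: M = 21.2 MN·m/kg
  material Y: M = 15.7 MN·m/kg
  material C: M = 12.5 MN·m/kg
  material Z: M = 12.1 MN·m/kg
Material V has the largest M.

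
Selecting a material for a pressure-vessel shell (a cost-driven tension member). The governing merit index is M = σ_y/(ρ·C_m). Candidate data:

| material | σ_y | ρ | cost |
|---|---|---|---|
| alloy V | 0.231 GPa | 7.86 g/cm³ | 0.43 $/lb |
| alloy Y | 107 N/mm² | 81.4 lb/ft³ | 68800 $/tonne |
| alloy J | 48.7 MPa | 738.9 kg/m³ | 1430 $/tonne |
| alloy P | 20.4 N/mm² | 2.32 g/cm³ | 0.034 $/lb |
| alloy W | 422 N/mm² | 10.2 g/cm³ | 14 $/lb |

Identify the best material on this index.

alloy P

Putting every candidate on a common basis:
  alloy V: σ_y = 231.0 MPa, ρ = 7860 kg/m³, cost = 0.9480 $/kg
  alloy Y: σ_y = 107.0 MPa, ρ = 1304 kg/m³, cost = 68.80 $/kg
  alloy J: σ_y = 48.70 MPa, ρ = 738.9 kg/m³, cost = 1.430 $/kg
  alloy P: σ_y = 20.40 MPa, ρ = 2320 kg/m³, cost = 0.07496 $/kg
  alloy W: σ_y = 422.0 MPa, ρ = 10200 kg/m³, cost = 30.86 $/kg
  alloy P: M = 117 kN·m per $
  alloy J: M = 46.1 kN·m per $
  alloy V: M = 31.0 kN·m per $
  alloy W: M = 1.34 kN·m per $
  alloy Y: M = 1.19 kN·m per $
Highest index: alloy P.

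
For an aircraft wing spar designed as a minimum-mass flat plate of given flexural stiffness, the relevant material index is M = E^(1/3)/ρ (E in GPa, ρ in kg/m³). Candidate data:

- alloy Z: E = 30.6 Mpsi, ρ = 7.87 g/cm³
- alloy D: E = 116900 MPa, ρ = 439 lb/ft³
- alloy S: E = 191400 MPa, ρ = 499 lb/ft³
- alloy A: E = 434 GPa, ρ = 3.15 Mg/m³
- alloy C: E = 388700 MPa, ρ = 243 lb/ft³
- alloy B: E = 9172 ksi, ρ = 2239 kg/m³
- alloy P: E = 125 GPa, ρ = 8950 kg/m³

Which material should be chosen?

alloy A

After converting to SI:
  alloy Z: E = 211.0 GPa, ρ = 7870 kg/m³
  alloy D: E = 116.9 GPa, ρ = 7032 kg/m³
  alloy S: E = 191.4 GPa, ρ = 7993 kg/m³
  alloy A: E = 434.0 GPa, ρ = 3150 kg/m³
  alloy C: E = 388.7 GPa, ρ = 3892 kg/m³
  alloy B: E = 63.24 GPa, ρ = 2239 kg/m³
  alloy P: E = 125.0 GPa, ρ = 8950 kg/m³
  alloy A: M = 2.40×10⁻³
  alloy C: M = 1.87×10⁻³
  alloy B: M = 1.78×10⁻³
  alloy Z: M = 0.756×10⁻³
  alloy S: M = 0.721×10⁻³
  alloy D: M = 0.695×10⁻³
  alloy P: M = 0.559×10⁻³
Alloy A ranks first.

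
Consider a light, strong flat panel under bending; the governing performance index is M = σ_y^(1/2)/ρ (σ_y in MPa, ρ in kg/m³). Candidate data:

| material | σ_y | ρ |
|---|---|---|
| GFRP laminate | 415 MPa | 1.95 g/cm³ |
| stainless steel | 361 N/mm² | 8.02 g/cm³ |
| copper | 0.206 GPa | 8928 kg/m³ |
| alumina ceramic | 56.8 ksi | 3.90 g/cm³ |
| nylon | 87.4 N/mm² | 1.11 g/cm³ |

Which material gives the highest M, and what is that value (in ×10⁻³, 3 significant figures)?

GFRP laminate, M = 10.4×10⁻³

Normalizing units and computing the index:
  GFRP laminate: σ_y = 415.0 MPa, ρ = 1950 kg/m³
  stainless steel: σ_y = 361.0 MPa, ρ = 8020 kg/m³
  copper: σ_y = 206.0 MPa, ρ = 8928 kg/m³
  alumina ceramic: σ_y = 391.6 MPa, ρ = 3900 kg/m³
  nylon: σ_y = 87.40 MPa, ρ = 1110 kg/m³
  GFRP laminate: M = 10.4×10⁻³
  nylon: M = 8.42×10⁻³
  alumina ceramic: M = 5.07×10⁻³
  stainless steel: M = 2.37×10⁻³
  copper: M = 1.61×10⁻³
GFRP laminate ranks first.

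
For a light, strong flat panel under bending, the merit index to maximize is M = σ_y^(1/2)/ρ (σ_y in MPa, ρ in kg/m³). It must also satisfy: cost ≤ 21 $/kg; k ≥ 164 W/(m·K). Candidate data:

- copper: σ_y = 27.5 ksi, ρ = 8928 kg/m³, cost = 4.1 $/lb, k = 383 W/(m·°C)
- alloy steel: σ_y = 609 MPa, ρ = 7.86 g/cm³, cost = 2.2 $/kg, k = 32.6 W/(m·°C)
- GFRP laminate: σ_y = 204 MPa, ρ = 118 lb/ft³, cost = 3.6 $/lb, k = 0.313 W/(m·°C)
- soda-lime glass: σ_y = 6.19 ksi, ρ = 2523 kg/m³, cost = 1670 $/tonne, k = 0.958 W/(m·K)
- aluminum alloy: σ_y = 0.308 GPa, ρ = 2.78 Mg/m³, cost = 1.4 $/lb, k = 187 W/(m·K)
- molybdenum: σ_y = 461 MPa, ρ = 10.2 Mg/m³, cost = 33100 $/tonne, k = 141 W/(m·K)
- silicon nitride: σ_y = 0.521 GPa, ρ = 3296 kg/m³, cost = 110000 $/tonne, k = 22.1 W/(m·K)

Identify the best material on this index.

aluminum alloy

Screen on constraints: cost ≤ 21 $/kg; k ≥ 164 W/(m·K). Survivors: copper, aluminum alloy.
Putting every candidate on a common basis:
  copper: σ_y = 189.6 MPa, ρ = 8928 kg/m³
  aluminum alloy: σ_y = 308.0 MPa, ρ = 2780 kg/m³
  aluminum alloy: M = 6.31×10⁻³
  copper: M = 1.54×10⁻³
Aluminum alloy ranks first.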